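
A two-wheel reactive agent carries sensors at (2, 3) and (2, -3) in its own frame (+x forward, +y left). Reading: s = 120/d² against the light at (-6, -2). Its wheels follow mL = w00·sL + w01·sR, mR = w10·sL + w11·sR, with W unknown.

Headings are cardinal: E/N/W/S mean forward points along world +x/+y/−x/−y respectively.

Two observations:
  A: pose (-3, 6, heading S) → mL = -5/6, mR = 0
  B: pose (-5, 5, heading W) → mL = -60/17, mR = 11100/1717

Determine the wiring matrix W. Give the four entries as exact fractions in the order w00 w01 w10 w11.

-1/2 0 1 -1/2

obs A: pose=(-3,6,S) → sL=5/3, sR=10/3, mL=-5/6, mR=0
obs B: pose=(-5,5,W) → sL=120/17, sR=120/101, mL=-60/17, mR=11100/1717
sensor matrix S = [[5/3, 10/3], [120/17, 120/101]]; det S = -37000/1717
solve [mL_A; mL_B] = S·[w00; w01] and [mR_A; mR_B] = S·[w10; w11]:
  w00 = -1/2, w01 = 0, w10 = 1, w11 = -1/2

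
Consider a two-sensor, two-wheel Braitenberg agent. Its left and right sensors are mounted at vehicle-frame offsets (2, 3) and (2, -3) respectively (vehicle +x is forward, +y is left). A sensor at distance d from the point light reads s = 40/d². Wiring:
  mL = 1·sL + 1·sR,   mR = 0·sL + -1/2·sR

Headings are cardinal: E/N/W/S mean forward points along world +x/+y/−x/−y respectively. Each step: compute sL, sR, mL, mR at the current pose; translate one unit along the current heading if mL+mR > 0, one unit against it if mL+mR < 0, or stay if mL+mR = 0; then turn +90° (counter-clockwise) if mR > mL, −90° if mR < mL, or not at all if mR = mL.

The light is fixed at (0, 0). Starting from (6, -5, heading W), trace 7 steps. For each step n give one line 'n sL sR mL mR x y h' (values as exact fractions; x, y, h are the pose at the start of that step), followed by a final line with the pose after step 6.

0 1/2 2 5/2 -1 6 -5 W
1 40/13 40/73 3440/949 -20/73 5 -5 N
2 4/5 20/49 296/245 -10/49 5 -4 E
3 40/117 8/9 16/13 -4/9 6 -4 S
4 1/2 2 5/2 -1 6 -5 W
5 40/13 40/73 3440/949 -20/73 5 -5 N
6 4/5 20/49 296/245 -10/49 5 -4 E
final 6 -4 S

n=0: pose=(6,-5,W); sL=1/2, sR=2; mL=5/2, mR=-1; mL+mR=3/2 → advance +1; mR−mL=-7/2 → turn -1·90°
n=1: pose=(5,-5,N); sL=40/13, sR=40/73; mL=3440/949, mR=-20/73; mL+mR=3180/949 → advance +1; mR−mL=-3700/949 → turn -1·90°
n=2: pose=(5,-4,E); sL=4/5, sR=20/49; mL=296/245, mR=-10/49; mL+mR=246/245 → advance +1; mR−mL=-346/245 → turn -1·90°
n=3: pose=(6,-4,S); sL=40/117, sR=8/9; mL=16/13, mR=-4/9; mL+mR=92/117 → advance +1; mR−mL=-196/117 → turn -1·90°
n=4: pose=(6,-5,W); sL=1/2, sR=2; mL=5/2, mR=-1; mL+mR=3/2 → advance +1; mR−mL=-7/2 → turn -1·90°
n=5: pose=(5,-5,N); sL=40/13, sR=40/73; mL=3440/949, mR=-20/73; mL+mR=3180/949 → advance +1; mR−mL=-3700/949 → turn -1·90°
n=6: pose=(5,-4,E); sL=4/5, sR=20/49; mL=296/245, mR=-10/49; mL+mR=246/245 → advance +1; mR−mL=-346/245 → turn -1·90°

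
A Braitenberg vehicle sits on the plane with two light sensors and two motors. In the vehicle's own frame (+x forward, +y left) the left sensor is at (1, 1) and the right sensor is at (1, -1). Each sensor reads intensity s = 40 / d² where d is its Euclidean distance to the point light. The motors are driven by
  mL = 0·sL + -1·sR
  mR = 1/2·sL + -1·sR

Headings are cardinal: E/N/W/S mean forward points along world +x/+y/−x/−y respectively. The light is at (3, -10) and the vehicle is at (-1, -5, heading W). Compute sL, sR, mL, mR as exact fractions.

40/41 40/61 -40/61 -420/2501

left sensor world pos  = (-2, -6); dL² = 41
right sensor world pos = (-2, -4); dR² = 61
sL = 40/41 = 40/41
sR = 40/61 = 40/61
mL = 0·sL + -1·sR = -40/61
mR = 1/2·sL + -1·sR = -420/2501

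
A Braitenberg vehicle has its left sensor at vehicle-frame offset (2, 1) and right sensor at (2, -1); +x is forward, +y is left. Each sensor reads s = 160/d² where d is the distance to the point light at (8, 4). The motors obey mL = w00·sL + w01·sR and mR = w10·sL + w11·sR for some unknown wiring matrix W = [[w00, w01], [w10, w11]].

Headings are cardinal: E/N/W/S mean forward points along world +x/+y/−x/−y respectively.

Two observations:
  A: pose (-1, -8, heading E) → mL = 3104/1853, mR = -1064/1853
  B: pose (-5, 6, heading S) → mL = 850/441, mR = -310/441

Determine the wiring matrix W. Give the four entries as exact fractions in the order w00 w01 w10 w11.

obs A: pose=(-1,-8,E) → sL=16/17, sR=80/109, mL=3104/1853, mR=-1064/1853
obs B: pose=(-5,6,S) → sL=10/9, sR=40/49, mL=850/441, mR=-310/441
sensor matrix S = [[16/17, 80/109], [10/9, 40/49]]; det S = -38560/817173
solve [mL_A; mL_B] = S·[w00; w01] and [mR_A; mR_B] = S·[w10; w11]:
  w00 = 1, w01 = 1, w10 = -1, w11 = 1/2

1 1 -1 1/2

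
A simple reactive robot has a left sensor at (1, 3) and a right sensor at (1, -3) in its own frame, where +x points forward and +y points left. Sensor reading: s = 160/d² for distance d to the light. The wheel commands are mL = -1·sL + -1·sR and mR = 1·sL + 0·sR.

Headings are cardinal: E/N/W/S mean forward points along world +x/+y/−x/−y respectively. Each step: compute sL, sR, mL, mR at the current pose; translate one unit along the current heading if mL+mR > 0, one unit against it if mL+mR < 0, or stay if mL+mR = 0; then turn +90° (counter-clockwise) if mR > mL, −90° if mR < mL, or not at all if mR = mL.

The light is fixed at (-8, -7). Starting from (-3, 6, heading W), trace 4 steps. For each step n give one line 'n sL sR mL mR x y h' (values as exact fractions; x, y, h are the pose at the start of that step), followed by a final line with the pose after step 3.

n=0: pose=(-3,6,W); sL=40/29, sR=10/17; mL=-970/493, mR=40/29; mL+mR=-10/17 → advance -1; mR−mL=1650/493 → turn +1·90°
n=1: pose=(-2,6,S); sL=32/45, sR=160/153; mL=-448/255, mR=32/45; mL+mR=-160/153 → advance -1; mR−mL=1888/765 → turn +1·90°
n=2: pose=(-2,7,E); sL=80/169, sR=16/17; mL=-4064/2873, mR=80/169; mL+mR=-16/17 → advance -1; mR−mL=5424/2873 → turn +1·90°
n=3: pose=(-3,7,N); sL=160/229, sR=160/289; mL=-82880/66181, mR=160/229; mL+mR=-160/289 → advance -1; mR−mL=129120/66181 → turn +1·90°

0 40/29 10/17 -970/493 40/29 -3 6 W
1 32/45 160/153 -448/255 32/45 -2 6 S
2 80/169 16/17 -4064/2873 80/169 -2 7 E
3 160/229 160/289 -82880/66181 160/229 -3 7 N
final -3 6 W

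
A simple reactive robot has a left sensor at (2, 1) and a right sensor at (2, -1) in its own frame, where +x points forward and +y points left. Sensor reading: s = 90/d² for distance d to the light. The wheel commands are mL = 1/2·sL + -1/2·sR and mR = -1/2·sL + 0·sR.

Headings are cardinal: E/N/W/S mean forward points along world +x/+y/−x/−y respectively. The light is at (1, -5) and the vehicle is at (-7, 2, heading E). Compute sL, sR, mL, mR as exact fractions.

9/10 5/4 -7/40 -9/20

left sensor world pos  = (-5, 3); dL² = 100
right sensor world pos = (-5, 1); dR² = 72
sL = 90/100 = 9/10
sR = 90/72 = 5/4
mL = 1/2·sL + -1/2·sR = -7/40
mR = -1/2·sL + 0·sR = -9/20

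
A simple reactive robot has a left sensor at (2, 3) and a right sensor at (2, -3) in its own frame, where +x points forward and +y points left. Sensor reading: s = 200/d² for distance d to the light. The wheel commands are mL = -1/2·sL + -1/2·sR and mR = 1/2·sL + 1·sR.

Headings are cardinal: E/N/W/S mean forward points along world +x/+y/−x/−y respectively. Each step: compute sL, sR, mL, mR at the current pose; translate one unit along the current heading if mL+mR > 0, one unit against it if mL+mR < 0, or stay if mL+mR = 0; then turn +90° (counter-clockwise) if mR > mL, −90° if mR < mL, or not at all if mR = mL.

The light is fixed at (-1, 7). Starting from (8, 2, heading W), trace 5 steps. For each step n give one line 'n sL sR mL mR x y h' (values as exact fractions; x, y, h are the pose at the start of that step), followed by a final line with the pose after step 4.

n=0: pose=(8,2,W); sL=200/113, sR=200/53; mL=-16600/5989, mR=27900/5989; mL+mR=100/53 → advance +1; mR−mL=44500/5989 → turn +1·90°
n=1: pose=(7,2,S); sL=20/17, sR=100/37; mL=-1220/629, mR=2070/629; mL+mR=50/37 → advance +1; mR−mL=3290/629 → turn +1·90°
n=2: pose=(7,1,E); sL=200/109, sR=200/181; mL=-29000/19729, mR=39900/19729; mL+mR=100/181 → advance +1; mR−mL=68900/19729 → turn +1·90°
n=3: pose=(8,1,N); sL=50/13, sR=5/4; mL=-265/104, mR=165/52; mL+mR=5/8 → advance +1; mR−mL=595/104 → turn +1·90°
n=4: pose=(8,2,W); sL=200/113, sR=200/53; mL=-16600/5989, mR=27900/5989; mL+mR=100/53 → advance +1; mR−mL=44500/5989 → turn +1·90°

0 200/113 200/53 -16600/5989 27900/5989 8 2 W
1 20/17 100/37 -1220/629 2070/629 7 2 S
2 200/109 200/181 -29000/19729 39900/19729 7 1 E
3 50/13 5/4 -265/104 165/52 8 1 N
4 200/113 200/53 -16600/5989 27900/5989 8 2 W
final 7 2 S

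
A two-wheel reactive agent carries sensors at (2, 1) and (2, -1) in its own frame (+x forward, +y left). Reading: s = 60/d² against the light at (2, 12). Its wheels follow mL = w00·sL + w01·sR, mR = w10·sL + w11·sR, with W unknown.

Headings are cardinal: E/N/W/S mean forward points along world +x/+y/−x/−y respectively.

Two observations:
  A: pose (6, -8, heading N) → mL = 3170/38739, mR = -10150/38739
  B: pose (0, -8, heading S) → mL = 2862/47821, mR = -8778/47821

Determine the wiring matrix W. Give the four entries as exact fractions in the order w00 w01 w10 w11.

obs A: pose=(6,-8,N) → sL=20/111, sR=60/349, mL=3170/38739, mR=-10150/38739
obs B: pose=(0,-8,S) → sL=12/97, sR=60/493, mL=2862/47821, mR=-8778/47821
sensor matrix S = [[20/111, 60/349], [12/97, 60/493]]; det S = 407680/617512573
solve [mL_A; mL_B] = S·[w00; w01] and [mR_A; mR_B] = S·[w10; w11]:
  w00 = -1/2, w01 = 1, w10 = -1/2, w11 = -1

-1/2 1 -1/2 -1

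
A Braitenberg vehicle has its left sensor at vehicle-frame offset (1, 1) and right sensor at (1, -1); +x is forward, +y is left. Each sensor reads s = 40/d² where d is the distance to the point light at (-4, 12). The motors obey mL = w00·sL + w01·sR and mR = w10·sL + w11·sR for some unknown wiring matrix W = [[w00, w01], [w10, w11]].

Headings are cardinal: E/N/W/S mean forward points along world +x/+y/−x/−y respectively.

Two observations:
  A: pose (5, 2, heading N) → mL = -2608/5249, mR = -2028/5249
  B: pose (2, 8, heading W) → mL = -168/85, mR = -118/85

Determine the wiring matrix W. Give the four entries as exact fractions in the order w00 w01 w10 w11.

-1 -1 -1 -1/2

obs A: pose=(5,2,N) → sL=8/29, sR=40/181, mL=-2608/5249, mR=-2028/5249
obs B: pose=(2,8,W) → sL=4/5, sR=20/17, mL=-168/85, mR=-118/85
sensor matrix S = [[8/29, 40/181], [4/5, 20/17]]; det S = 13184/89233
solve [mL_A; mL_B] = S·[w00; w01] and [mR_A; mR_B] = S·[w10; w11]:
  w00 = -1, w01 = -1, w10 = -1, w11 = -1/2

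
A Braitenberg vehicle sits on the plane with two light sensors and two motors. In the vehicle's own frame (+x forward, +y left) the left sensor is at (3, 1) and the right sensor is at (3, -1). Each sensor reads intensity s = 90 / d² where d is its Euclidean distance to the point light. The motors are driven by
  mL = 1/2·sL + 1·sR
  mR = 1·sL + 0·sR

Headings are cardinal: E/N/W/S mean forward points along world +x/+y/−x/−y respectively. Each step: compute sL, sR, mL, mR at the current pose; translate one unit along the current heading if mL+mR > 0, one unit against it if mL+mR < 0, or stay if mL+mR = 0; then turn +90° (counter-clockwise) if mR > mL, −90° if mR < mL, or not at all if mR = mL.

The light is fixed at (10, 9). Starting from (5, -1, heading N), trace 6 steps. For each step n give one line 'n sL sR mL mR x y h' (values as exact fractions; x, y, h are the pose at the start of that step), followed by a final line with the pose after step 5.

0 18/17 18/13 423/221 18/17 5 -1 N
1 45/34 45/52 675/442 45/34 5 0 E
2 10/17 90/169 2375/2873 10/17 6 0 S
3 9/17 9/13 423/442 9/17 6 -1 W
4 18/17 18/13 423/221 18/17 5 -1 N
5 45/34 45/52 675/442 45/34 5 0 E
final 6 0 S

n=0: pose=(5,-1,N); sL=18/17, sR=18/13; mL=423/221, mR=18/17; mL+mR=657/221 → advance +1; mR−mL=-189/221 → turn -1·90°
n=1: pose=(5,0,E); sL=45/34, sR=45/52; mL=675/442, mR=45/34; mL+mR=630/221 → advance +1; mR−mL=-45/221 → turn -1·90°
n=2: pose=(6,0,S); sL=10/17, sR=90/169; mL=2375/2873, mR=10/17; mL+mR=4065/2873 → advance +1; mR−mL=-685/2873 → turn -1·90°
n=3: pose=(6,-1,W); sL=9/17, sR=9/13; mL=423/442, mR=9/17; mL+mR=657/442 → advance +1; mR−mL=-189/442 → turn -1·90°
n=4: pose=(5,-1,N); sL=18/17, sR=18/13; mL=423/221, mR=18/17; mL+mR=657/221 → advance +1; mR−mL=-189/221 → turn -1·90°
n=5: pose=(5,0,E); sL=45/34, sR=45/52; mL=675/442, mR=45/34; mL+mR=630/221 → advance +1; mR−mL=-45/221 → turn -1·90°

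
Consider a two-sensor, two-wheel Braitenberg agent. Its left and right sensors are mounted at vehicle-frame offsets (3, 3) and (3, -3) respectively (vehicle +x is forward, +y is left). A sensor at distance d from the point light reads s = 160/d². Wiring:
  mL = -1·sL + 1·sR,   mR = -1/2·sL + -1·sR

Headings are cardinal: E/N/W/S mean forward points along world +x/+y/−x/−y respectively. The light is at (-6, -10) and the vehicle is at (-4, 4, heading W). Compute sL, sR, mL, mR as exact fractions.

left sensor world pos  = (-7, 1); dL² = 122
right sensor world pos = (-7, 7); dR² = 290
sL = 160/122 = 80/61
sR = 160/290 = 16/29
mL = -1·sL + 1·sR = -1344/1769
mR = -1/2·sL + -1·sR = -2136/1769

80/61 16/29 -1344/1769 -2136/1769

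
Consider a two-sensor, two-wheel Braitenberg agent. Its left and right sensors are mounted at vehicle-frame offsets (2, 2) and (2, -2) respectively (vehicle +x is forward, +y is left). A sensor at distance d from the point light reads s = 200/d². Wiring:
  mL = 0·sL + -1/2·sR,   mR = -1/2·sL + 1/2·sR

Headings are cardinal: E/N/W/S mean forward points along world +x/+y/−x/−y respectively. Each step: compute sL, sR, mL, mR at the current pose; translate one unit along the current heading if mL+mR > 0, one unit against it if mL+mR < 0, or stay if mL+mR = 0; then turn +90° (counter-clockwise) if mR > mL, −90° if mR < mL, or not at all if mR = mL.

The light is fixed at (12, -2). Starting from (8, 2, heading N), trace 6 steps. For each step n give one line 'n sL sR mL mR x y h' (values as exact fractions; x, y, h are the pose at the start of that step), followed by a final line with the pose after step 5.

n=0: pose=(8,2,N); sL=25/9, sR=5; mL=-5/2, mR=10/9; mL+mR=-25/18 → advance -1; mR−mL=65/18 → turn +1·90°
n=1: pose=(8,1,W); sL=200/37, sR=200/61; mL=-100/61, mR=-2400/2257; mL+mR=-100/37 → advance -1; mR−mL=1300/2257 → turn +1·90°
n=2: pose=(9,1,S); sL=100, sR=100/13; mL=-50/13, mR=-600/13; mL+mR=-50 → advance -1; mR−mL=-550/13 → turn -1·90°
n=3: pose=(9,2,W); sL=200/29, sR=200/61; mL=-100/61, mR=-3200/1769; mL+mR=-100/29 → advance -1; mR−mL=-300/1769 → turn -1·90°
n=4: pose=(10,2,N); sL=50/13, sR=50/9; mL=-25/9, mR=100/117; mL+mR=-25/13 → advance -1; mR−mL=425/117 → turn +1·90°
n=5: pose=(10,1,W); sL=200/17, sR=200/41; mL=-100/41, mR=-2400/697; mL+mR=-100/17 → advance -1; mR−mL=-700/697 → turn -1·90°

0 25/9 5 -5/2 10/9 8 2 N
1 200/37 200/61 -100/61 -2400/2257 8 1 W
2 100 100/13 -50/13 -600/13 9 1 S
3 200/29 200/61 -100/61 -3200/1769 9 2 W
4 50/13 50/9 -25/9 100/117 10 2 N
5 200/17 200/41 -100/41 -2400/697 10 1 W
final 11 1 N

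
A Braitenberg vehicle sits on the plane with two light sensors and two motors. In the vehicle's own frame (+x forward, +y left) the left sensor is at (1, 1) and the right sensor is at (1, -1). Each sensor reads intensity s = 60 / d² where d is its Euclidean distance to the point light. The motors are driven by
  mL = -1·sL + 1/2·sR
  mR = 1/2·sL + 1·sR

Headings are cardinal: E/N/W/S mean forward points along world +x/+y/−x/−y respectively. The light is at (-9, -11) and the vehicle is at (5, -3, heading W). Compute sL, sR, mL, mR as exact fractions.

30/109 6/25 -423/2725 1029/2725

left sensor world pos  = (4, -4); dL² = 218
right sensor world pos = (4, -2); dR² = 250
sL = 60/218 = 30/109
sR = 60/250 = 6/25
mL = -1·sL + 1/2·sR = -423/2725
mR = 1/2·sL + 1·sR = 1029/2725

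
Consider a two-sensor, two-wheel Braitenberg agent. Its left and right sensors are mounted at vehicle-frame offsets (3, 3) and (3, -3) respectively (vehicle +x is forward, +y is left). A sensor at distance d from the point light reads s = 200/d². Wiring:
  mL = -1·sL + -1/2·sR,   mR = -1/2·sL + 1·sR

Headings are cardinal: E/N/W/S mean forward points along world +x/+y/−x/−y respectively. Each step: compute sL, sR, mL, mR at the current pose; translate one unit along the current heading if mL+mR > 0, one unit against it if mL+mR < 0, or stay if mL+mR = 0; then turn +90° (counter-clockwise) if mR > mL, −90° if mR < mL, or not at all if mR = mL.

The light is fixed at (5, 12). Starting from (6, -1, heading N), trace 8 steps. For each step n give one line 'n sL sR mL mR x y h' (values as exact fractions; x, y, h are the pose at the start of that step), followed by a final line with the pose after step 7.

0 25/13 50/29 -1050/377 575/754 6 -1 N
1 200/293 8/5 -2172/1465 1844/1465 6 -2 W
2 100/157 20/29 -4470/4553 1690/4553 7 -2 S
3 8/5 200/281 -2748/1405 -124/1405 7 -1 E
4 25/13 50/29 -1050/377 575/754 6 -1 N
5 200/293 8/5 -2172/1465 1844/1465 6 -2 W
6 100/157 20/29 -4470/4553 1690/4553 7 -2 S
7 8/5 200/281 -2748/1405 -124/1405 7 -1 E
final 6 -1 N

n=0: pose=(6,-1,N); sL=25/13, sR=50/29; mL=-1050/377, mR=575/754; mL+mR=-1525/754 → advance -1; mR−mL=2675/754 → turn +1·90°
n=1: pose=(6,-2,W); sL=200/293, sR=8/5; mL=-2172/1465, mR=1844/1465; mL+mR=-328/1465 → advance -1; mR−mL=4016/1465 → turn +1·90°
n=2: pose=(7,-2,S); sL=100/157, sR=20/29; mL=-4470/4553, mR=1690/4553; mL+mR=-2780/4553 → advance -1; mR−mL=6160/4553 → turn +1·90°
n=3: pose=(7,-1,E); sL=8/5, sR=200/281; mL=-2748/1405, mR=-124/1405; mL+mR=-2872/1405 → advance -1; mR−mL=2624/1405 → turn +1·90°
n=4: pose=(6,-1,N); sL=25/13, sR=50/29; mL=-1050/377, mR=575/754; mL+mR=-1525/754 → advance -1; mR−mL=2675/754 → turn +1·90°
n=5: pose=(6,-2,W); sL=200/293, sR=8/5; mL=-2172/1465, mR=1844/1465; mL+mR=-328/1465 → advance -1; mR−mL=4016/1465 → turn +1·90°
n=6: pose=(7,-2,S); sL=100/157, sR=20/29; mL=-4470/4553, mR=1690/4553; mL+mR=-2780/4553 → advance -1; mR−mL=6160/4553 → turn +1·90°
n=7: pose=(7,-1,E); sL=8/5, sR=200/281; mL=-2748/1405, mR=-124/1405; mL+mR=-2872/1405 → advance -1; mR−mL=2624/1405 → turn +1·90°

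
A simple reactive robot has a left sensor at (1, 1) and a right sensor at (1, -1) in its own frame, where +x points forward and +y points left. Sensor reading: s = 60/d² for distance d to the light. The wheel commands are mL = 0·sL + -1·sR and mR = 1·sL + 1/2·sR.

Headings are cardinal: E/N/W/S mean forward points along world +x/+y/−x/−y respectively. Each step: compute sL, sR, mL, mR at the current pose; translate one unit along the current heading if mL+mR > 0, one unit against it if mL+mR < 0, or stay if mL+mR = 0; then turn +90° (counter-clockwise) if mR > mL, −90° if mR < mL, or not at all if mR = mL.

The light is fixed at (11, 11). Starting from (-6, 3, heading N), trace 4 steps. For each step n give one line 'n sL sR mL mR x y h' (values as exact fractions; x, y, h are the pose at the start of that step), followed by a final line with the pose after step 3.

0 60/373 12/61 -12/61 5898/22753 -6 3 N
1 15/97 1/6 -1/6 277/1164 -6 4 W
2 60/353 12/85 -12/85 7218/30005 -7 4 S
3 30/169 6/37 -6/37 1617/6253 -7 3 E
final -6 3 N

n=0: pose=(-6,3,N); sL=60/373, sR=12/61; mL=-12/61, mR=5898/22753; mL+mR=1422/22753 → advance +1; mR−mL=10374/22753 → turn +1·90°
n=1: pose=(-6,4,W); sL=15/97, sR=1/6; mL=-1/6, mR=277/1164; mL+mR=83/1164 → advance +1; mR−mL=157/388 → turn +1·90°
n=2: pose=(-7,4,S); sL=60/353, sR=12/85; mL=-12/85, mR=7218/30005; mL+mR=2982/30005 → advance +1; mR−mL=11454/30005 → turn +1·90°
n=3: pose=(-7,3,E); sL=30/169, sR=6/37; mL=-6/37, mR=1617/6253; mL+mR=603/6253 → advance +1; mR−mL=2631/6253 → turn +1·90°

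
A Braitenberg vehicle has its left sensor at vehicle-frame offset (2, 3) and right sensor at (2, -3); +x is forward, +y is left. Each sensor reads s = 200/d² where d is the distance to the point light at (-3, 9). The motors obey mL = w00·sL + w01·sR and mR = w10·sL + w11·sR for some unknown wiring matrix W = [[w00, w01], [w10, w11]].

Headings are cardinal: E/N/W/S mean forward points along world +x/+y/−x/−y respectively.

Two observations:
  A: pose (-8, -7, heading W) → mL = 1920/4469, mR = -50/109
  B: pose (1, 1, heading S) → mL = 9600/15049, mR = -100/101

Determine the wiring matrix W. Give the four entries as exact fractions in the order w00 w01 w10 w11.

obs A: pose=(-8,-7,W) → sL=20/41, sR=100/109, mL=1920/4469, mR=-50/109
obs B: pose=(1,1,S) → sL=200/149, sR=200/101, mL=9600/15049, mR=-100/101
sensor matrix S = [[20/41, 100/109], [200/149, 200/101]]; det S = -17856000/67253981
solve [mL_A; mL_B] = S·[w00; w01] and [mR_A; mR_B] = S·[w10; w11]:
  w00 = -1, w01 = 1, w10 = 0, w11 = -1/2

-1 1 0 -1/2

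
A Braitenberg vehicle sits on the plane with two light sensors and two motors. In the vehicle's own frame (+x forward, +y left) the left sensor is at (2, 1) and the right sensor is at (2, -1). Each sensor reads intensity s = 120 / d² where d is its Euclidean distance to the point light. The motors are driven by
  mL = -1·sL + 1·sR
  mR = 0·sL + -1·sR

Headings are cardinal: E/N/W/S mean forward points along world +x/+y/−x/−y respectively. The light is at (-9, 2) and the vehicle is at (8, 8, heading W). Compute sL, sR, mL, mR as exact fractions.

left sensor world pos  = (6, 7); dL² = 250
right sensor world pos = (6, 9); dR² = 274
sL = 120/250 = 12/25
sR = 120/274 = 60/137
mL = -1·sL + 1·sR = -144/3425
mR = 0·sL + -1·sR = -60/137

12/25 60/137 -144/3425 -60/137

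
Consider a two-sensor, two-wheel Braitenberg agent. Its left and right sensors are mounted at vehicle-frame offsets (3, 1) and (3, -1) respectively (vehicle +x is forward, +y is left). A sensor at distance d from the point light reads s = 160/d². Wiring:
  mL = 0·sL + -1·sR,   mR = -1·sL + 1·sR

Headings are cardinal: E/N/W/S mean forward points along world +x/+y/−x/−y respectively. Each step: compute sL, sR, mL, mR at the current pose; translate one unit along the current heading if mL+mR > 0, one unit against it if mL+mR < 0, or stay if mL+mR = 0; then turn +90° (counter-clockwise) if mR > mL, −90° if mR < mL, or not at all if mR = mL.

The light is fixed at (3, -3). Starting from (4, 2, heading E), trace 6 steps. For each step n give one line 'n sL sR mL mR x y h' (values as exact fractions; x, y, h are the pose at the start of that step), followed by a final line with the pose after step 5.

n=0: pose=(4,2,E); sL=40/13, sR=5; mL=-5, mR=25/13; mL+mR=-40/13 → advance -1; mR−mL=90/13 → turn +1·90°
n=1: pose=(3,2,N); sL=32/13, sR=32/13; mL=-32/13, mR=0; mL+mR=-32/13 → advance -1; mR−mL=32/13 → turn +1·90°
n=2: pose=(3,1,W); sL=80/9, sR=80/17; mL=-80/17, mR=-640/153; mL+mR=-80/9 → advance -1; mR−mL=80/153 → turn +1·90°
n=3: pose=(4,1,S); sL=32, sR=160; mL=-160, mR=128; mL+mR=-32 → advance -1; mR−mL=288 → turn +1·90°
n=4: pose=(4,2,E); sL=40/13, sR=5; mL=-5, mR=25/13; mL+mR=-40/13 → advance -1; mR−mL=90/13 → turn +1·90°
n=5: pose=(3,2,N); sL=32/13, sR=32/13; mL=-32/13, mR=0; mL+mR=-32/13 → advance -1; mR−mL=32/13 → turn +1·90°

0 40/13 5 -5 25/13 4 2 E
1 32/13 32/13 -32/13 0 3 2 N
2 80/9 80/17 -80/17 -640/153 3 1 W
3 32 160 -160 128 4 1 S
4 40/13 5 -5 25/13 4 2 E
5 32/13 32/13 -32/13 0 3 2 N
final 3 1 W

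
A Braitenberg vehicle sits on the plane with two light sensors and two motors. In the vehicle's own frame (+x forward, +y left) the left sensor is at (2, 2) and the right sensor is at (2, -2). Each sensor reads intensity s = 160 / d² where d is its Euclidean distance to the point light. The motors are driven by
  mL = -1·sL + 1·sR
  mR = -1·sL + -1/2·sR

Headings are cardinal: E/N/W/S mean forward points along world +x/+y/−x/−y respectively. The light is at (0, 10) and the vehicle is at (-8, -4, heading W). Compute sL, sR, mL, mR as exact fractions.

40/89 40/61 1120/5429 -4220/5429

left sensor world pos  = (-10, -6); dL² = 356
right sensor world pos = (-10, -2); dR² = 244
sL = 160/356 = 40/89
sR = 160/244 = 40/61
mL = -1·sL + 1·sR = 1120/5429
mR = -1·sL + -1/2·sR = -4220/5429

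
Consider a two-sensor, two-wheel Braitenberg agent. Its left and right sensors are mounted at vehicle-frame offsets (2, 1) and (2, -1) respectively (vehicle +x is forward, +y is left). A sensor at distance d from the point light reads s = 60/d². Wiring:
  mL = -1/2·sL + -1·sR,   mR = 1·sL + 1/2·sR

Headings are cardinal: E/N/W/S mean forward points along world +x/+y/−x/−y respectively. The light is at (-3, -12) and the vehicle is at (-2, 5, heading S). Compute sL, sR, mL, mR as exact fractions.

left sensor world pos  = (-1, 3); dL² = 229
right sensor world pos = (-3, 3); dR² = 225
sL = 60/229 = 60/229
sR = 60/225 = 4/15
mL = -1/2·sL + -1·sR = -1366/3435
mR = 1·sL + 1/2·sR = 1358/3435

60/229 4/15 -1366/3435 1358/3435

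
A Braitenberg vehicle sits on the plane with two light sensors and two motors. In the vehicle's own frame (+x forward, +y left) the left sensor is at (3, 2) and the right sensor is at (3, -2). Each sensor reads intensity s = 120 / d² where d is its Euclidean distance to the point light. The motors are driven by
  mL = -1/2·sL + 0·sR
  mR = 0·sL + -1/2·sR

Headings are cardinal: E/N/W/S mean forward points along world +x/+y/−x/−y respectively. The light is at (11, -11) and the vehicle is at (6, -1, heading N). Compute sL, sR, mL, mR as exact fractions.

left sensor world pos  = (4, 2); dL² = 218
right sensor world pos = (8, 2); dR² = 178
sL = 120/218 = 60/109
sR = 120/178 = 60/89
mL = -1/2·sL + 0·sR = -30/109
mR = 0·sL + -1/2·sR = -30/89

60/109 60/89 -30/109 -30/89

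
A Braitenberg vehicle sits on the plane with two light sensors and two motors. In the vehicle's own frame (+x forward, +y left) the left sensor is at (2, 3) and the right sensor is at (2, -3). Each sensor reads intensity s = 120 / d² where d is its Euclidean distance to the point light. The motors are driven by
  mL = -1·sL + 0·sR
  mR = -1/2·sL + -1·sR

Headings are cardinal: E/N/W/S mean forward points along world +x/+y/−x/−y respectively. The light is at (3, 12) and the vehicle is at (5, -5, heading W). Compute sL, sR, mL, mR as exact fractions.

3/10 30/49 -3/10 -747/980

left sensor world pos  = (3, -8); dL² = 400
right sensor world pos = (3, -2); dR² = 196
sL = 120/400 = 3/10
sR = 120/196 = 30/49
mL = -1·sL + 0·sR = -3/10
mR = -1/2·sL + -1·sR = -747/980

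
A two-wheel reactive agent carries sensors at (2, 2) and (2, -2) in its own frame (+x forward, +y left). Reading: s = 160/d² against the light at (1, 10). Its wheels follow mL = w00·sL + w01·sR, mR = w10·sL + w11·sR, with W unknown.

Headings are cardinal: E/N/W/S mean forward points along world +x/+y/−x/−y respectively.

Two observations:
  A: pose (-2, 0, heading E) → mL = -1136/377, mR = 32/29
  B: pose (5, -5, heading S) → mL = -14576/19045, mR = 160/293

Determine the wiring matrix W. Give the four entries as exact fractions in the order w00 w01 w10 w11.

-1 -1/2 0 1

obs A: pose=(-2,0,E) → sL=32/13, sR=32/29, mL=-1136/377, mR=32/29
obs B: pose=(5,-5,S) → sL=32/65, sR=160/293, mL=-14576/19045, mR=160/293
sensor matrix S = [[32/13, 32/29], [32/65, 160/293]]; det S = 442368/552305
solve [mL_A; mL_B] = S·[w00; w01] and [mR_A; mR_B] = S·[w10; w11]:
  w00 = -1, w01 = -1/2, w10 = 0, w11 = 1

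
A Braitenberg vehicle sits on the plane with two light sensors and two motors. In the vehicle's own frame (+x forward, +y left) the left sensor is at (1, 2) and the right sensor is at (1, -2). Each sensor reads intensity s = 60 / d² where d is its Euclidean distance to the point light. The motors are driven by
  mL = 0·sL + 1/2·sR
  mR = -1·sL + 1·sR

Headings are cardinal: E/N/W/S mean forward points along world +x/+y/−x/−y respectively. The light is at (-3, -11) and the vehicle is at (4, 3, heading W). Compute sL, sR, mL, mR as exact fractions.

1/3 15/73 15/146 -28/219

left sensor world pos  = (3, 1); dL² = 180
right sensor world pos = (3, 5); dR² = 292
sL = 60/180 = 1/3
sR = 60/292 = 15/73
mL = 0·sL + 1/2·sR = 15/146
mR = -1·sL + 1·sR = -28/219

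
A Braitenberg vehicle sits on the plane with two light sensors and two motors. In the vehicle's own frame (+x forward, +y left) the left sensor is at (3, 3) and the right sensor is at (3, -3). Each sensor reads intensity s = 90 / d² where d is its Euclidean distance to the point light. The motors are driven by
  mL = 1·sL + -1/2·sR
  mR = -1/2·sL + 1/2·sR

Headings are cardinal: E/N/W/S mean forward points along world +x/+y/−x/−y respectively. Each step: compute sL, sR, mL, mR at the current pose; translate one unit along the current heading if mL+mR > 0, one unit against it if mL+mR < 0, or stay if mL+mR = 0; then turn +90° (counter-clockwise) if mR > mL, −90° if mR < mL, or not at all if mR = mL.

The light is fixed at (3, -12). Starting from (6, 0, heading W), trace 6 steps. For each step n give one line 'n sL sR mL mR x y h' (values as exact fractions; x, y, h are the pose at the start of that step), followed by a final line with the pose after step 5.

n=0: pose=(6,0,W); sL=10/9, sR=2/5; mL=41/45, mR=-16/45; mL+mR=5/9 → advance +1; mR−mL=-19/15 → turn -1·90°
n=1: pose=(5,0,N); sL=45/113, sR=9/25; mL=1233/5650, mR=-54/2825; mL+mR=45/226 → advance +1; mR−mL=-1341/5650 → turn -1·90°
n=2: pose=(5,1,E); sL=90/281, sR=18/25; mL=-279/7025, mR=1404/7025; mL+mR=45/281 → advance +1; mR−mL=1683/7025 → turn +1·90°
n=3: pose=(6,1,N); sL=45/128, sR=45/146; mL=1845/9344, mR=-405/18688; mL+mR=45/256 → advance +1; mR−mL=-4095/18688 → turn -1·90°
n=4: pose=(6,2,E); sL=18/65, sR=90/157; mL=-99/10205, mR=1512/10205; mL+mR=9/65 → advance +1; mR−mL=1611/10205 → turn +1·90°
n=5: pose=(7,2,N); sL=9/29, sR=45/169; mL=1737/9802, mR=-108/4901; mL+mR=9/58 → advance +1; mR−mL=-1953/9802 → turn -1·90°

0 10/9 2/5 41/45 -16/45 6 0 W
1 45/113 9/25 1233/5650 -54/2825 5 0 N
2 90/281 18/25 -279/7025 1404/7025 5 1 E
3 45/128 45/146 1845/9344 -405/18688 6 1 N
4 18/65 90/157 -99/10205 1512/10205 6 2 E
5 9/29 45/169 1737/9802 -108/4901 7 2 N
final 7 3 E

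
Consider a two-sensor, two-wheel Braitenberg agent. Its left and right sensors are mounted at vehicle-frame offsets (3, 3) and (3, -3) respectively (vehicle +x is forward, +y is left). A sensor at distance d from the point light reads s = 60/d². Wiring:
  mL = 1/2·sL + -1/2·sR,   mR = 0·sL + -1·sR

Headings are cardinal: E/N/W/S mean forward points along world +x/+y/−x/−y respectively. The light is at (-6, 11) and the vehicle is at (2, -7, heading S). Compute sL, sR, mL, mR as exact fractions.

30/281 30/233 -720/65473 -30/233

left sensor world pos  = (5, -10); dL² = 562
right sensor world pos = (-1, -10); dR² = 466
sL = 60/562 = 30/281
sR = 60/466 = 30/233
mL = 1/2·sL + -1/2·sR = -720/65473
mR = 0·sL + -1·sR = -30/233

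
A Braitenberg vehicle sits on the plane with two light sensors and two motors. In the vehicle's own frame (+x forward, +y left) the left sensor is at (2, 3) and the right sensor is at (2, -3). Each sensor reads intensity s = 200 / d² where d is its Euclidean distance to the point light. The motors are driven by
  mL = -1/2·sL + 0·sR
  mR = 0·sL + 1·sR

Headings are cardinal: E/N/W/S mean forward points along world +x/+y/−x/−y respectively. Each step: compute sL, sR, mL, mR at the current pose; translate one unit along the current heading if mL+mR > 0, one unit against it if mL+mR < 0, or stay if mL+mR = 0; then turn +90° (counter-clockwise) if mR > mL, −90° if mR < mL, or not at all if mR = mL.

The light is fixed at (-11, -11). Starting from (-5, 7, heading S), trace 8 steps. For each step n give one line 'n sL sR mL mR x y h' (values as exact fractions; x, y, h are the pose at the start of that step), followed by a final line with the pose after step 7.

n=0: pose=(-5,7,S); sL=200/337, sR=40/53; mL=-100/337, mR=40/53; mL+mR=8180/17861 → advance +1; mR−mL=18780/17861 → turn +1·90°
n=1: pose=(-5,6,E); sL=25/58, sR=10/13; mL=-25/116, mR=10/13; mL+mR=835/1508 → advance +1; mR−mL=1485/1508 → turn +1·90°
n=2: pose=(-4,6,N); sL=200/377, sR=200/461; mL=-100/377, mR=200/461; mL+mR=29300/173797 → advance +1; mR−mL=121500/173797 → turn +1·90°
n=3: pose=(-4,7,W); sL=4/5, sR=100/233; mL=-2/5, mR=100/233; mL+mR=34/1165 → advance +1; mR−mL=966/1165 → turn +1·90°
n=4: pose=(-5,7,S); sL=200/337, sR=40/53; mL=-100/337, mR=40/53; mL+mR=8180/17861 → advance +1; mR−mL=18780/17861 → turn +1·90°
n=5: pose=(-5,6,E); sL=25/58, sR=10/13; mL=-25/116, mR=10/13; mL+mR=835/1508 → advance +1; mR−mL=1485/1508 → turn +1·90°
n=6: pose=(-4,6,N); sL=200/377, sR=200/461; mL=-100/377, mR=200/461; mL+mR=29300/173797 → advance +1; mR−mL=121500/173797 → turn +1·90°
n=7: pose=(-4,7,W); sL=4/5, sR=100/233; mL=-2/5, mR=100/233; mL+mR=34/1165 → advance +1; mR−mL=966/1165 → turn +1·90°

0 200/337 40/53 -100/337 40/53 -5 7 S
1 25/58 10/13 -25/116 10/13 -5 6 E
2 200/377 200/461 -100/377 200/461 -4 6 N
3 4/5 100/233 -2/5 100/233 -4 7 W
4 200/337 40/53 -100/337 40/53 -5 7 S
5 25/58 10/13 -25/116 10/13 -5 6 E
6 200/377 200/461 -100/377 200/461 -4 6 N
7 4/5 100/233 -2/5 100/233 -4 7 W
final -5 7 S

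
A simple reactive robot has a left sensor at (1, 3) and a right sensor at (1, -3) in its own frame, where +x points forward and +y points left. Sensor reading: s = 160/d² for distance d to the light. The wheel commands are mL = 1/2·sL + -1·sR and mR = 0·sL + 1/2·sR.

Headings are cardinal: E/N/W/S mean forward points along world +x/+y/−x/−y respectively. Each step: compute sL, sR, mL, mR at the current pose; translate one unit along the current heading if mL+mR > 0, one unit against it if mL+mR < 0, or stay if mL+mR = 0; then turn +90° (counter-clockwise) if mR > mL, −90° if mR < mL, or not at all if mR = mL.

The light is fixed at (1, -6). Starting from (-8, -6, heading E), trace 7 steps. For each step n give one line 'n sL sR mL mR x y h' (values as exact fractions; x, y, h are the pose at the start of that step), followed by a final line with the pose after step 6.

n=0: pose=(-8,-6,E); sL=160/73, sR=160/73; mL=-80/73, mR=80/73; mL+mR=0 → advance +0; mR−mL=160/73 → turn +1·90°
n=1: pose=(-8,-6,N); sL=32/29, sR=160/37; mL=-4048/1073, mR=80/37; mL+mR=-1728/1073 → advance -1; mR−mL=6368/1073 → turn +1·90°
n=2: pose=(-8,-7,W); sL=40/29, sR=20/13; mL=-320/377, mR=10/13; mL+mR=-30/377 → advance -1; mR−mL=610/377 → turn +1·90°
n=3: pose=(-7,-7,S); sL=160/29, sR=32/25; mL=1072/725, mR=16/25; mL+mR=1536/725 → advance +1; mR−mL=-608/725 → turn -1·90°
n=4: pose=(-7,-8,W); sL=80/53, sR=80/41; mL=-2600/2173, mR=40/41; mL+mR=-480/2173 → advance -1; mR−mL=4720/2173 → turn +1·90°
n=5: pose=(-6,-8,S); sL=32/5, sR=160/109; mL=944/545, mR=80/109; mL+mR=1344/545 → advance +1; mR−mL=-544/545 → turn -1·90°
n=6: pose=(-6,-9,W); sL=8/5, sR=5/2; mL=-17/10, mR=5/4; mL+mR=-9/20 → advance -1; mR−mL=59/20 → turn +1·90°

0 160/73 160/73 -80/73 80/73 -8 -6 E
1 32/29 160/37 -4048/1073 80/37 -8 -6 N
2 40/29 20/13 -320/377 10/13 -8 -7 W
3 160/29 32/25 1072/725 16/25 -7 -7 S
4 80/53 80/41 -2600/2173 40/41 -7 -8 W
5 32/5 160/109 944/545 80/109 -6 -8 S
6 8/5 5/2 -17/10 5/4 -6 -9 W
final -5 -9 S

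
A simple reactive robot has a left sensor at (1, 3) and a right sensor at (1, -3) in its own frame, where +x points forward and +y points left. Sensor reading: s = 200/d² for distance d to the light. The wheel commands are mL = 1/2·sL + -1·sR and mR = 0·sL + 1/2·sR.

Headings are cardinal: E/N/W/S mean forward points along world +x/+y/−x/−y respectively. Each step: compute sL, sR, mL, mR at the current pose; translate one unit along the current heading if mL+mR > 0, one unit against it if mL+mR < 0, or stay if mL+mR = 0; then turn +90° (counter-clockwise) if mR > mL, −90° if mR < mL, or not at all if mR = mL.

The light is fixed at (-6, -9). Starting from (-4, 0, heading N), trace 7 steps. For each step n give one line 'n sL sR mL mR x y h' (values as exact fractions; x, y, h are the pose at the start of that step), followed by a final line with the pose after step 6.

n=0: pose=(-4,0,N); sL=200/101, sR=8/5; mL=-308/505, mR=4/5; mL+mR=96/505 → advance +1; mR−mL=712/505 → turn +1·90°
n=1: pose=(-4,1,W); sL=4, sR=20/17; mL=14/17, mR=10/17; mL+mR=24/17 → advance +1; mR−mL=-4/17 → turn -1·90°
n=2: pose=(-5,1,N); sL=8/5, sR=200/137; mL=-452/685, mR=100/137; mL+mR=48/685 → advance +1; mR−mL=952/685 → turn +1·90°
n=3: pose=(-5,2,W); sL=25/8, sR=50/49; mL=425/784, mR=25/49; mL+mR=825/784 → advance +1; mR−mL=-25/784 → turn -1·90°
n=4: pose=(-6,2,N); sL=200/153, sR=200/153; mL=-100/153, mR=100/153; mL+mR=0 → advance +0; mR−mL=200/153 → turn +1·90°
n=5: pose=(-6,2,W); sL=40/13, sR=200/197; mL=1340/2561, mR=100/197; mL+mR=2640/2561 → advance +1; mR−mL=-40/2561 → turn -1·90°
n=6: pose=(-7,2,N); sL=5/4, sR=50/37; mL=-215/296, mR=25/37; mL+mR=-15/296 → advance -1; mR−mL=415/296 → turn +1·90°

0 200/101 8/5 -308/505 4/5 -4 0 N
1 4 20/17 14/17 10/17 -4 1 W
2 8/5 200/137 -452/685 100/137 -5 1 N
3 25/8 50/49 425/784 25/49 -5 2 W
4 200/153 200/153 -100/153 100/153 -6 2 N
5 40/13 200/197 1340/2561 100/197 -6 2 W
6 5/4 50/37 -215/296 25/37 -7 2 N
final -7 1 W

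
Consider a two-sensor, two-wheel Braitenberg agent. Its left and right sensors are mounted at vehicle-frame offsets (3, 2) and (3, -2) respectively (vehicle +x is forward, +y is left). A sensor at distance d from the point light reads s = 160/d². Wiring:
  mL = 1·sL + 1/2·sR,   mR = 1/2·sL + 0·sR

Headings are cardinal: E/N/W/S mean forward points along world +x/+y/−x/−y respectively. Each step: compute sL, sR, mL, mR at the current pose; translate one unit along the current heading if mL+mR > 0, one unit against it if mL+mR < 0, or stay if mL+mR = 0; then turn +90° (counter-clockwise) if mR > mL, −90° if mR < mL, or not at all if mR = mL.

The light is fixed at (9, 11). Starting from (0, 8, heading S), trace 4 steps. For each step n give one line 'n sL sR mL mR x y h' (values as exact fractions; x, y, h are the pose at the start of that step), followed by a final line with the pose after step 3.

n=0: pose=(0,8,S); sL=32/17, sR=160/157; mL=6384/2669, mR=16/17; mL+mR=8896/2669 → advance +1; mR−mL=-3872/2669 → turn -1·90°
n=1: pose=(0,7,W); sL=8/9, sR=40/37; mL=476/333, mR=4/9; mL+mR=208/111 → advance +1; mR−mL=-328/333 → turn -1·90°
n=2: pose=(-1,7,N); sL=32/29, sR=32/13; mL=880/377, mR=16/29; mL+mR=1088/377 → advance +1; mR−mL=-672/377 → turn -1·90°
n=3: pose=(-1,8,E); sL=16/5, sR=80/37; mL=792/185, mR=8/5; mL+mR=1088/185 → advance +1; mR−mL=-496/185 → turn -1·90°

0 32/17 160/157 6384/2669 16/17 0 8 S
1 8/9 40/37 476/333 4/9 0 7 W
2 32/29 32/13 880/377 16/29 -1 7 N
3 16/5 80/37 792/185 8/5 -1 8 E
final 0 8 S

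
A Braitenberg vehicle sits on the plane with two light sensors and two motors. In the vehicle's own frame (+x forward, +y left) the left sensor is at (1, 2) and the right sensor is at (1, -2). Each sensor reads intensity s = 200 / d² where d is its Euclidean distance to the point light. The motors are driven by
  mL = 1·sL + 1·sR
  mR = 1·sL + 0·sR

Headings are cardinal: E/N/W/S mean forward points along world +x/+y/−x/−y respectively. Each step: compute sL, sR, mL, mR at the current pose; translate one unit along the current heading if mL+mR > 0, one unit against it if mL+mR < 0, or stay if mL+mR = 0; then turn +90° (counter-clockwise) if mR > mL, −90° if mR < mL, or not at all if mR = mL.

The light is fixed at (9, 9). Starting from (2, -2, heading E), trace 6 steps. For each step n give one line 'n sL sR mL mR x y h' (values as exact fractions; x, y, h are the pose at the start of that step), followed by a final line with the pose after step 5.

0 200/117 40/41 12880/4797 200/117 2 -2 E
1 5/4 25/26 115/52 5/4 3 -2 S
2 40/49 200/149 15760/7301 40/49 3 -3 W
3 100/101 100/73 17400/7373 100/101 2 -3 N
4 200/117 40/41 12880/4797 200/117 2 -2 E
5 5/4 25/26 115/52 5/4 3 -2 S
final 3 -3 W

n=0: pose=(2,-2,E); sL=200/117, sR=40/41; mL=12880/4797, mR=200/117; mL+mR=21080/4797 → advance +1; mR−mL=-40/41 → turn -1·90°
n=1: pose=(3,-2,S); sL=5/4, sR=25/26; mL=115/52, mR=5/4; mL+mR=45/13 → advance +1; mR−mL=-25/26 → turn -1·90°
n=2: pose=(3,-3,W); sL=40/49, sR=200/149; mL=15760/7301, mR=40/49; mL+mR=21720/7301 → advance +1; mR−mL=-200/149 → turn -1·90°
n=3: pose=(2,-3,N); sL=100/101, sR=100/73; mL=17400/7373, mR=100/101; mL+mR=24700/7373 → advance +1; mR−mL=-100/73 → turn -1·90°
n=4: pose=(2,-2,E); sL=200/117, sR=40/41; mL=12880/4797, mR=200/117; mL+mR=21080/4797 → advance +1; mR−mL=-40/41 → turn -1·90°
n=5: pose=(3,-2,S); sL=5/4, sR=25/26; mL=115/52, mR=5/4; mL+mR=45/13 → advance +1; mR−mL=-25/26 → turn -1·90°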